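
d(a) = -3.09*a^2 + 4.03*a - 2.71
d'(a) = 4.03 - 6.18*a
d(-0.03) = -2.83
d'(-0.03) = 4.22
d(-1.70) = -18.49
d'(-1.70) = 14.54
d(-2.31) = -28.51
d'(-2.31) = 18.31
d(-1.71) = -18.64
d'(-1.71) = 14.60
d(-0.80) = -7.91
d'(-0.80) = 8.97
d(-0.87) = -8.55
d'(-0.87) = 9.41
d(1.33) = -2.82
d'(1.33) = -4.19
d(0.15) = -2.18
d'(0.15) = 3.10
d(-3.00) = -42.61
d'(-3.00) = 22.57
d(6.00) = -89.77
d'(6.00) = -33.05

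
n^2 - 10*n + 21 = (n - 7)*(n - 3)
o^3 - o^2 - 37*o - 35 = (o - 7)*(o + 1)*(o + 5)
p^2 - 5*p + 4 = (p - 4)*(p - 1)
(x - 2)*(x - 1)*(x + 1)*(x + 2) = x^4 - 5*x^2 + 4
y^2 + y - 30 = (y - 5)*(y + 6)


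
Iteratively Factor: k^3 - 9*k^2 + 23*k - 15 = (k - 1)*(k^2 - 8*k + 15) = (k - 5)*(k - 1)*(k - 3)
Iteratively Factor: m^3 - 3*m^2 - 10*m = (m)*(m^2 - 3*m - 10) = m*(m - 5)*(m + 2)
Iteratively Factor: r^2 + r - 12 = (r - 3)*(r + 4)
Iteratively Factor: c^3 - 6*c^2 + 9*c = (c - 3)*(c^2 - 3*c) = c*(c - 3)*(c - 3)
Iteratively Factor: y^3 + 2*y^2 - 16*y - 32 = (y + 2)*(y^2 - 16) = (y + 2)*(y + 4)*(y - 4)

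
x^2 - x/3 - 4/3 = (x - 4/3)*(x + 1)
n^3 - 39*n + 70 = (n - 5)*(n - 2)*(n + 7)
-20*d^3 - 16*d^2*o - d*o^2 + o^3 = (-5*d + o)*(2*d + o)^2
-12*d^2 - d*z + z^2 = (-4*d + z)*(3*d + z)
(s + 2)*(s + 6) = s^2 + 8*s + 12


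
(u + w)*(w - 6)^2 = u*w^2 - 12*u*w + 36*u + w^3 - 12*w^2 + 36*w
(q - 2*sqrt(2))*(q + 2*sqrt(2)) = q^2 - 8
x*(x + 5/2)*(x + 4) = x^3 + 13*x^2/2 + 10*x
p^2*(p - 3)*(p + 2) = p^4 - p^3 - 6*p^2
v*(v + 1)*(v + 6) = v^3 + 7*v^2 + 6*v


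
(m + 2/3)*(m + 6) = m^2 + 20*m/3 + 4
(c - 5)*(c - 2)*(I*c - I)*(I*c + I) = -c^4 + 7*c^3 - 9*c^2 - 7*c + 10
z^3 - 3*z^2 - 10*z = z*(z - 5)*(z + 2)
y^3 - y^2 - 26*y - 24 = (y - 6)*(y + 1)*(y + 4)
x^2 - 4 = (x - 2)*(x + 2)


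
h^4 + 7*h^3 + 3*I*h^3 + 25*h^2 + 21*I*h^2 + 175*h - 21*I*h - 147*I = (h + 7)*(h - 3*I)*(h - I)*(h + 7*I)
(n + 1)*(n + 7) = n^2 + 8*n + 7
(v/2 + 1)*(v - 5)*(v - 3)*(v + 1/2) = v^4/2 - 11*v^3/4 - 2*v^2 + 59*v/4 + 15/2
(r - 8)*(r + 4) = r^2 - 4*r - 32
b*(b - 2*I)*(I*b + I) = I*b^3 + 2*b^2 + I*b^2 + 2*b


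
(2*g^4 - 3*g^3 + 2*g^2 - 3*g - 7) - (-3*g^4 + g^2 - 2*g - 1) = 5*g^4 - 3*g^3 + g^2 - g - 6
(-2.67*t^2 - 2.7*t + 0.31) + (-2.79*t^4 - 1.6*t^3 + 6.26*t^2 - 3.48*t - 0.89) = -2.79*t^4 - 1.6*t^3 + 3.59*t^2 - 6.18*t - 0.58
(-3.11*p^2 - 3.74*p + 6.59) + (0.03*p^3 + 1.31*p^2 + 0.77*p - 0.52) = 0.03*p^3 - 1.8*p^2 - 2.97*p + 6.07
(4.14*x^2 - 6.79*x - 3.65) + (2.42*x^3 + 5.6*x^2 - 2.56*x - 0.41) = 2.42*x^3 + 9.74*x^2 - 9.35*x - 4.06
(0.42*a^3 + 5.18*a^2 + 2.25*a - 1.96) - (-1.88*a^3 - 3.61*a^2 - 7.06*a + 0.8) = 2.3*a^3 + 8.79*a^2 + 9.31*a - 2.76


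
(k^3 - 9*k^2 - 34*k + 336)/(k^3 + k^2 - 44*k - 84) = (k - 8)/(k + 2)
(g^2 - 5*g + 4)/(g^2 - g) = (g - 4)/g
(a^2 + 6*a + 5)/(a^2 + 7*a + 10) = (a + 1)/(a + 2)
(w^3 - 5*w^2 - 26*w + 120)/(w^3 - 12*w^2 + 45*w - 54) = (w^2 + w - 20)/(w^2 - 6*w + 9)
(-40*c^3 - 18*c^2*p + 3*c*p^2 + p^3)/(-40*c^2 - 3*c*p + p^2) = (-8*c^2 - 2*c*p + p^2)/(-8*c + p)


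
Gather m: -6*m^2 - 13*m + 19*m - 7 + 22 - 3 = -6*m^2 + 6*m + 12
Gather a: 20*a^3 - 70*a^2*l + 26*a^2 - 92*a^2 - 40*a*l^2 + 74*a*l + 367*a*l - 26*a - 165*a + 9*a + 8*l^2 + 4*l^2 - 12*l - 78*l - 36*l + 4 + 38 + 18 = 20*a^3 + a^2*(-70*l - 66) + a*(-40*l^2 + 441*l - 182) + 12*l^2 - 126*l + 60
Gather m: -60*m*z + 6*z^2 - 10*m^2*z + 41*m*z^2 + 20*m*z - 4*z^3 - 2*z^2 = -10*m^2*z + m*(41*z^2 - 40*z) - 4*z^3 + 4*z^2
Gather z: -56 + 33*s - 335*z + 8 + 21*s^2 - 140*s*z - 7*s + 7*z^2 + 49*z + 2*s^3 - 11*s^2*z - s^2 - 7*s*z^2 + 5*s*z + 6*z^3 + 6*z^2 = 2*s^3 + 20*s^2 + 26*s + 6*z^3 + z^2*(13 - 7*s) + z*(-11*s^2 - 135*s - 286) - 48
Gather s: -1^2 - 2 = -3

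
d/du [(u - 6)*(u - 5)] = 2*u - 11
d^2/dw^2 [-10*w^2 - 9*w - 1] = -20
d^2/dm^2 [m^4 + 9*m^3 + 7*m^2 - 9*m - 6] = 12*m^2 + 54*m + 14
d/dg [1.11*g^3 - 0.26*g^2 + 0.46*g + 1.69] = 3.33*g^2 - 0.52*g + 0.46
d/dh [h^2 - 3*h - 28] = 2*h - 3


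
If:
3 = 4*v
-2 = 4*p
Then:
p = -1/2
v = 3/4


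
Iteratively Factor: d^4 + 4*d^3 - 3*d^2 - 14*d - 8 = (d + 1)*(d^3 + 3*d^2 - 6*d - 8) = (d + 1)*(d + 4)*(d^2 - d - 2) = (d - 2)*(d + 1)*(d + 4)*(d + 1)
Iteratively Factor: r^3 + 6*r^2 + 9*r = (r + 3)*(r^2 + 3*r) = r*(r + 3)*(r + 3)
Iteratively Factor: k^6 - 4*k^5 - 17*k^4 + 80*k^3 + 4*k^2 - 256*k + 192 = (k - 2)*(k^5 - 2*k^4 - 21*k^3 + 38*k^2 + 80*k - 96) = (k - 2)*(k + 2)*(k^4 - 4*k^3 - 13*k^2 + 64*k - 48) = (k - 4)*(k - 2)*(k + 2)*(k^3 - 13*k + 12) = (k - 4)*(k - 3)*(k - 2)*(k + 2)*(k^2 + 3*k - 4) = (k - 4)*(k - 3)*(k - 2)*(k + 2)*(k + 4)*(k - 1)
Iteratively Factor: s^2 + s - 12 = (s + 4)*(s - 3)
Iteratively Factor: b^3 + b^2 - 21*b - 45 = (b + 3)*(b^2 - 2*b - 15) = (b + 3)^2*(b - 5)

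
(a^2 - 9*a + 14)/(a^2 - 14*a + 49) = (a - 2)/(a - 7)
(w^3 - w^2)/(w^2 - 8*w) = w*(w - 1)/(w - 8)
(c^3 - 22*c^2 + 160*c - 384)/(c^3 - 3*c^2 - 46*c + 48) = (c^2 - 14*c + 48)/(c^2 + 5*c - 6)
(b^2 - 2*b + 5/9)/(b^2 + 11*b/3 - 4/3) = (b - 5/3)/(b + 4)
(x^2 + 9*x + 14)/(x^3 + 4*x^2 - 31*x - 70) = 1/(x - 5)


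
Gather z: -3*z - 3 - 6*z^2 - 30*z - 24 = -6*z^2 - 33*z - 27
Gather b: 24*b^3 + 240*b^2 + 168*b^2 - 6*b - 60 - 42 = 24*b^3 + 408*b^2 - 6*b - 102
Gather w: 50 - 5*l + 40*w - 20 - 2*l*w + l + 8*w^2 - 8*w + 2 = -4*l + 8*w^2 + w*(32 - 2*l) + 32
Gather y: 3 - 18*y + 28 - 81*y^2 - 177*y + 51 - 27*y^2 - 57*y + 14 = -108*y^2 - 252*y + 96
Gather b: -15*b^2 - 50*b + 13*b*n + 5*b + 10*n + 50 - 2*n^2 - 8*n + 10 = -15*b^2 + b*(13*n - 45) - 2*n^2 + 2*n + 60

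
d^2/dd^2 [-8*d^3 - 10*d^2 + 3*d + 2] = -48*d - 20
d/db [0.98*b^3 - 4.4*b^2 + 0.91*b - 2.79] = 2.94*b^2 - 8.8*b + 0.91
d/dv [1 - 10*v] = -10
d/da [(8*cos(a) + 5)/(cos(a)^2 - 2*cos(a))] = 2*(-5*sin(a)^3/cos(a)^2 - sin(a) + 5*tan(a))/(cos(a) - 2)^2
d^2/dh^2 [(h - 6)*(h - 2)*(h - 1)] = 6*h - 18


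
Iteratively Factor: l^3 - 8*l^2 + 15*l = (l)*(l^2 - 8*l + 15) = l*(l - 5)*(l - 3)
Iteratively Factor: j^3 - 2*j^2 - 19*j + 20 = (j - 1)*(j^2 - j - 20) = (j - 5)*(j - 1)*(j + 4)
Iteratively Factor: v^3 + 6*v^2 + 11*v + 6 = (v + 3)*(v^2 + 3*v + 2) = (v + 1)*(v + 3)*(v + 2)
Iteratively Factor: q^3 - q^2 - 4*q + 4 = (q - 2)*(q^2 + q - 2) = (q - 2)*(q - 1)*(q + 2)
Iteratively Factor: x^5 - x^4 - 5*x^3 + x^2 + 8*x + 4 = (x + 1)*(x^4 - 2*x^3 - 3*x^2 + 4*x + 4) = (x - 2)*(x + 1)*(x^3 - 3*x - 2) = (x - 2)*(x + 1)^2*(x^2 - x - 2) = (x - 2)^2*(x + 1)^2*(x + 1)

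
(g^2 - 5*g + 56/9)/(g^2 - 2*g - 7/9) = (3*g - 8)/(3*g + 1)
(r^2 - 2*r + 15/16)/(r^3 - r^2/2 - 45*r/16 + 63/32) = 2*(4*r - 5)/(8*r^2 + 2*r - 21)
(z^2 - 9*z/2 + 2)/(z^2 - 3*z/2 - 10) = (2*z - 1)/(2*z + 5)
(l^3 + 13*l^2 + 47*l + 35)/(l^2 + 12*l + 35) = l + 1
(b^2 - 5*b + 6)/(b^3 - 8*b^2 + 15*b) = (b - 2)/(b*(b - 5))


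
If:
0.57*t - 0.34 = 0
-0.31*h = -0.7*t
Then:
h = 1.35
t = 0.60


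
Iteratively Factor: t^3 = (t)*(t^2) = t^2*(t)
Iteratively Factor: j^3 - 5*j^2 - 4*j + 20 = (j + 2)*(j^2 - 7*j + 10) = (j - 2)*(j + 2)*(j - 5)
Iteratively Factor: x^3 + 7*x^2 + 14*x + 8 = (x + 1)*(x^2 + 6*x + 8) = (x + 1)*(x + 4)*(x + 2)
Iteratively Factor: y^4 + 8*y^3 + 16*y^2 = (y + 4)*(y^3 + 4*y^2) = y*(y + 4)*(y^2 + 4*y) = y*(y + 4)^2*(y)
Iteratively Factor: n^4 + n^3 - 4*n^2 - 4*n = (n)*(n^3 + n^2 - 4*n - 4) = n*(n + 2)*(n^2 - n - 2) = n*(n + 1)*(n + 2)*(n - 2)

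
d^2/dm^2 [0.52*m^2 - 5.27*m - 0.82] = 1.04000000000000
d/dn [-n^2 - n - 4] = -2*n - 1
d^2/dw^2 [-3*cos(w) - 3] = 3*cos(w)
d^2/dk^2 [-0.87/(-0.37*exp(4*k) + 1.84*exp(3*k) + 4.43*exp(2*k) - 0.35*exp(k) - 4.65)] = ((-5.1504*exp(3*k) + 14.4072*exp(2*k) + 15.4164*exp(k) - 0.3045)*(0.37*exp(4*k) - 1.84*exp(3*k) - 4.43*exp(2*k) + 0.35*exp(k) + 4.65) + 0.87*(1.48*exp(3*k) - 5.52*exp(2*k) - 8.86*exp(k) + 0.35)*(2.96*exp(3*k) - 11.04*exp(2*k) - 17.72*exp(k) + 0.7)*exp(k))*exp(k)/(0.37*exp(4*k) - 1.84*exp(3*k) - 4.43*exp(2*k) + 0.35*exp(k) + 4.65)^3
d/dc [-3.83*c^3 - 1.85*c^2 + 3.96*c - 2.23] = -11.49*c^2 - 3.7*c + 3.96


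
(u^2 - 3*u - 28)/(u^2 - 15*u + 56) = (u + 4)/(u - 8)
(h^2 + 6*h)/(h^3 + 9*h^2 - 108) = h/(h^2 + 3*h - 18)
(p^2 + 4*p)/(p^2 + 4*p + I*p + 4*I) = p/(p + I)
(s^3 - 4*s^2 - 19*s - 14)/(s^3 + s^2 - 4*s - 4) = (s - 7)/(s - 2)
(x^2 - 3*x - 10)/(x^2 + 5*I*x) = (x^2 - 3*x - 10)/(x*(x + 5*I))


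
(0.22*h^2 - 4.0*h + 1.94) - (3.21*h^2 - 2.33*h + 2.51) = -2.99*h^2 - 1.67*h - 0.57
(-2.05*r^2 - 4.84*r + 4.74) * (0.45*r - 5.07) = -0.9225*r^3 + 8.2155*r^2 + 26.6718*r - 24.0318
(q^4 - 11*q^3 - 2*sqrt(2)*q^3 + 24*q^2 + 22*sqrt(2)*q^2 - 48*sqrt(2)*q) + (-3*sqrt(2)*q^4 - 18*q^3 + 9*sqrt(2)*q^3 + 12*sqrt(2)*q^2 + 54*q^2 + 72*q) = -3*sqrt(2)*q^4 + q^4 - 29*q^3 + 7*sqrt(2)*q^3 + 34*sqrt(2)*q^2 + 78*q^2 - 48*sqrt(2)*q + 72*q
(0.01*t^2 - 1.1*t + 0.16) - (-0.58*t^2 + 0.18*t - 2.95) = 0.59*t^2 - 1.28*t + 3.11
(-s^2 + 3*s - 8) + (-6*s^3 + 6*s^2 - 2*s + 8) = -6*s^3 + 5*s^2 + s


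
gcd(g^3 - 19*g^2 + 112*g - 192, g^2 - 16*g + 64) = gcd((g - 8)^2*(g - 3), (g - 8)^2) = g^2 - 16*g + 64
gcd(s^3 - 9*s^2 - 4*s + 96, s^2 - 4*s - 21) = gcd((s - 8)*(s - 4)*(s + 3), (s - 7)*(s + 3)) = s + 3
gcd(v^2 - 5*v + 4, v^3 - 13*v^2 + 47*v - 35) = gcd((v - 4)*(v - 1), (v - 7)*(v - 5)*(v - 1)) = v - 1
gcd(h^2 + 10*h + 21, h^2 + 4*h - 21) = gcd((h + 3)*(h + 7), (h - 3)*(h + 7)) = h + 7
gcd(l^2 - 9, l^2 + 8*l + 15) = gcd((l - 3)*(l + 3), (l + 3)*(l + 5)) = l + 3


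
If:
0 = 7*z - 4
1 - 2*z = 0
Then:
No Solution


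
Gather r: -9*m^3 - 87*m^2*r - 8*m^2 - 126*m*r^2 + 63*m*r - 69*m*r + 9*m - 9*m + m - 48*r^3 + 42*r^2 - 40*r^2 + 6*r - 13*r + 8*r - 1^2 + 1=-9*m^3 - 8*m^2 + m - 48*r^3 + r^2*(2 - 126*m) + r*(-87*m^2 - 6*m + 1)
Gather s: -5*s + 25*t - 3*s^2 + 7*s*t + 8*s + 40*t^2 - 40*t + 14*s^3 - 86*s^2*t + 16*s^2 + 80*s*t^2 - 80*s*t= 14*s^3 + s^2*(13 - 86*t) + s*(80*t^2 - 73*t + 3) + 40*t^2 - 15*t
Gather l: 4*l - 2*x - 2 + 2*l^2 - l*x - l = 2*l^2 + l*(3 - x) - 2*x - 2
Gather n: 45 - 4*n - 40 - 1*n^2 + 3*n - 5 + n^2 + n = 0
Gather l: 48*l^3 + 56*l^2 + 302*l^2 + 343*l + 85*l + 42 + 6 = 48*l^3 + 358*l^2 + 428*l + 48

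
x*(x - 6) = x^2 - 6*x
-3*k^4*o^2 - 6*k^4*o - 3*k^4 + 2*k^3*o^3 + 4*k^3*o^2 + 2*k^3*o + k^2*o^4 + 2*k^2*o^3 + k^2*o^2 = (-k + o)*(3*k + o)*(k*o + k)^2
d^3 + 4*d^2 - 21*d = d*(d - 3)*(d + 7)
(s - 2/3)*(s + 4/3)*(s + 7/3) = s^3 + 3*s^2 + 2*s/3 - 56/27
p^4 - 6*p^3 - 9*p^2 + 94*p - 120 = (p - 5)*(p - 3)*(p - 2)*(p + 4)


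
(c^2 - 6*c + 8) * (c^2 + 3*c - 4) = c^4 - 3*c^3 - 14*c^2 + 48*c - 32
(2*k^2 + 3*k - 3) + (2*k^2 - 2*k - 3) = 4*k^2 + k - 6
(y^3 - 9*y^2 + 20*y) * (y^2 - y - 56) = y^5 - 10*y^4 - 27*y^3 + 484*y^2 - 1120*y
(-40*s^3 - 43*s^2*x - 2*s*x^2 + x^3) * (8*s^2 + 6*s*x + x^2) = -320*s^5 - 584*s^4*x - 314*s^3*x^2 - 47*s^2*x^3 + 4*s*x^4 + x^5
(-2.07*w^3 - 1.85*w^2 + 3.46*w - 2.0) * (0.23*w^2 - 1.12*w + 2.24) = -0.4761*w^5 + 1.8929*w^4 - 1.769*w^3 - 8.4792*w^2 + 9.9904*w - 4.48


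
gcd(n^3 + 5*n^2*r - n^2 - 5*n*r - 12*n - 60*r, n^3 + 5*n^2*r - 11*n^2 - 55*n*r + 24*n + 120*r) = n + 5*r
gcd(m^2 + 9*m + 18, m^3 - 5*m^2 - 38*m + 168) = m + 6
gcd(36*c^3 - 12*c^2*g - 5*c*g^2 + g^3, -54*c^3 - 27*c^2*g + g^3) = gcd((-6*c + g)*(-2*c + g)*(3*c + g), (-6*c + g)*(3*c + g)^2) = 18*c^2 + 3*c*g - g^2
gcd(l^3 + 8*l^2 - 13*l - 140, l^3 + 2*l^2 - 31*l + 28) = l^2 + 3*l - 28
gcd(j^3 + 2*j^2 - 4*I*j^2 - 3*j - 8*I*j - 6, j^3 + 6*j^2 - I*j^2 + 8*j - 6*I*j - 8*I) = j^2 + j*(2 - I) - 2*I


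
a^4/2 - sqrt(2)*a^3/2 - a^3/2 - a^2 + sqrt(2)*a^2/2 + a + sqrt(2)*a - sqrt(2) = (a/2 + sqrt(2)/2)*(a - 1)*(a - sqrt(2))^2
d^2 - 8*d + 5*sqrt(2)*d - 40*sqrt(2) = (d - 8)*(d + 5*sqrt(2))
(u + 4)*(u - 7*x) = u^2 - 7*u*x + 4*u - 28*x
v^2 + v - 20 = (v - 4)*(v + 5)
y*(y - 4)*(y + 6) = y^3 + 2*y^2 - 24*y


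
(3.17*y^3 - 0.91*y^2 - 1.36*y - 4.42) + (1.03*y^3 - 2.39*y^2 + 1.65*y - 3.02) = 4.2*y^3 - 3.3*y^2 + 0.29*y - 7.44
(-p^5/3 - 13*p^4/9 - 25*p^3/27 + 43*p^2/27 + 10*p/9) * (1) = -p^5/3 - 13*p^4/9 - 25*p^3/27 + 43*p^2/27 + 10*p/9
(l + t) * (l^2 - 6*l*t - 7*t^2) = l^3 - 5*l^2*t - 13*l*t^2 - 7*t^3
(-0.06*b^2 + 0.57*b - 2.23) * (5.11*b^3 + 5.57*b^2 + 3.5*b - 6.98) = -0.3066*b^5 + 2.5785*b^4 - 8.4304*b^3 - 10.0073*b^2 - 11.7836*b + 15.5654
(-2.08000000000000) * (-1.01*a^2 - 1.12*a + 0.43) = 2.1008*a^2 + 2.3296*a - 0.8944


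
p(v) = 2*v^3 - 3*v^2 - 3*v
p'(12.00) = 789.00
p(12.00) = 2988.00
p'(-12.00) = 933.00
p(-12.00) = -3852.00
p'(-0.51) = 1.62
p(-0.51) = 0.48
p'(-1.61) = 22.21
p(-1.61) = -11.29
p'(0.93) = -3.39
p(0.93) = -3.78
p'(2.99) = 32.70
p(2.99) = 17.67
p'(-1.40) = 17.16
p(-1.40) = -7.17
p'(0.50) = -4.50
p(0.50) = -2.00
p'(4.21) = 78.08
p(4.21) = 83.43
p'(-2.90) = 64.86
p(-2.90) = -65.31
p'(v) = 6*v^2 - 6*v - 3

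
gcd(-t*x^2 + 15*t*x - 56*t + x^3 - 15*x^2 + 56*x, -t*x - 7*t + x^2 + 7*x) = -t + x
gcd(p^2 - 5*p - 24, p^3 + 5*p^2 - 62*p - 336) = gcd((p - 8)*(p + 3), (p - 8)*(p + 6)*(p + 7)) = p - 8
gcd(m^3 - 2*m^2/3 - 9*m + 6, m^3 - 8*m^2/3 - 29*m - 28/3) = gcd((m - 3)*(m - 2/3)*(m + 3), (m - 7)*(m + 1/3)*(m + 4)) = 1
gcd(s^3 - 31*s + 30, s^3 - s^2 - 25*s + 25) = s^2 - 6*s + 5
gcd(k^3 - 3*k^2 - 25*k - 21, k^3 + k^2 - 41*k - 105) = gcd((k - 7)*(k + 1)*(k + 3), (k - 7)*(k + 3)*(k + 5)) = k^2 - 4*k - 21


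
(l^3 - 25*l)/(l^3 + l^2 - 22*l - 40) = l*(l + 5)/(l^2 + 6*l + 8)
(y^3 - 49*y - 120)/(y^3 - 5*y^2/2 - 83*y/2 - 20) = 2*(y + 3)/(2*y + 1)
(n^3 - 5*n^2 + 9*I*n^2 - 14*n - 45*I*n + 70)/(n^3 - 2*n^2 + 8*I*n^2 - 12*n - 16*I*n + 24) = (n^2 + n*(-5 + 7*I) - 35*I)/(n^2 + n*(-2 + 6*I) - 12*I)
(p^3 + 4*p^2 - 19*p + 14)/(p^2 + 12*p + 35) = (p^2 - 3*p + 2)/(p + 5)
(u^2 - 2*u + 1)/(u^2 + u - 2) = (u - 1)/(u + 2)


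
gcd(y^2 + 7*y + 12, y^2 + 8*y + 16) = y + 4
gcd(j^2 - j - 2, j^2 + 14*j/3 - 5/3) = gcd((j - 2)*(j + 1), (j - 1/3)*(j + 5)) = 1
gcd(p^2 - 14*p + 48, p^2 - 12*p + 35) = 1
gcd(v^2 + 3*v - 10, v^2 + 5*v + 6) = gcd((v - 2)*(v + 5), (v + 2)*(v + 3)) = 1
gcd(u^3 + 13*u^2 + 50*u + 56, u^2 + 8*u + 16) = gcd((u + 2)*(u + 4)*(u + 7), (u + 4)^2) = u + 4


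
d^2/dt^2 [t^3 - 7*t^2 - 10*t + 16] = 6*t - 14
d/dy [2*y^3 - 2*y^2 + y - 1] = 6*y^2 - 4*y + 1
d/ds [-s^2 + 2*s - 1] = 2 - 2*s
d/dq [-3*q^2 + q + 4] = 1 - 6*q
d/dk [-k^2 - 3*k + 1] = -2*k - 3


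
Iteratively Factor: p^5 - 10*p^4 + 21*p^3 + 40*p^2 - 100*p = (p + 2)*(p^4 - 12*p^3 + 45*p^2 - 50*p) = (p - 5)*(p + 2)*(p^3 - 7*p^2 + 10*p) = (p - 5)^2*(p + 2)*(p^2 - 2*p) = p*(p - 5)^2*(p + 2)*(p - 2)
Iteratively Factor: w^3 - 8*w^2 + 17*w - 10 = (w - 2)*(w^2 - 6*w + 5) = (w - 2)*(w - 1)*(w - 5)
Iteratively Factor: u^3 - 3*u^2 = (u)*(u^2 - 3*u) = u^2*(u - 3)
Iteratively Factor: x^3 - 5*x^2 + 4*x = (x - 1)*(x^2 - 4*x) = x*(x - 1)*(x - 4)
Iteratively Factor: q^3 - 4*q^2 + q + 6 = (q - 3)*(q^2 - q - 2) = (q - 3)*(q - 2)*(q + 1)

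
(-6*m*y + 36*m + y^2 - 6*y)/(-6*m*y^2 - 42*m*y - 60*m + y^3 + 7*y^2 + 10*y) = (y - 6)/(y^2 + 7*y + 10)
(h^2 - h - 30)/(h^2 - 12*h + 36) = (h + 5)/(h - 6)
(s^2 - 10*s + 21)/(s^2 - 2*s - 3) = (s - 7)/(s + 1)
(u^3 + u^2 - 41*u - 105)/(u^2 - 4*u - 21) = u + 5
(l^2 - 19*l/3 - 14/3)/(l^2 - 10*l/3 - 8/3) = (l - 7)/(l - 4)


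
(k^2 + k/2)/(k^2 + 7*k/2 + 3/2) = k/(k + 3)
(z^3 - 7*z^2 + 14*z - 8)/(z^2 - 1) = (z^2 - 6*z + 8)/(z + 1)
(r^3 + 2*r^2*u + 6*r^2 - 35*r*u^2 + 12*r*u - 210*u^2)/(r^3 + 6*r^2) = 1 + 2*u/r - 35*u^2/r^2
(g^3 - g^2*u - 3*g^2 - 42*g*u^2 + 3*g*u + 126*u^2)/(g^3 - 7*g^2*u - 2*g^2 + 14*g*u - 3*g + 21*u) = (g + 6*u)/(g + 1)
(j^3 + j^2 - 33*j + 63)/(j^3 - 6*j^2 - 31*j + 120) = (j^2 + 4*j - 21)/(j^2 - 3*j - 40)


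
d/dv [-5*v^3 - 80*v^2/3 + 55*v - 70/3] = -15*v^2 - 160*v/3 + 55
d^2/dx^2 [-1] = 0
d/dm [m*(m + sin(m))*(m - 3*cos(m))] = m*(m + sin(m))*(3*sin(m) + 1) + m*(m - 3*cos(m))*(cos(m) + 1) + (m + sin(m))*(m - 3*cos(m))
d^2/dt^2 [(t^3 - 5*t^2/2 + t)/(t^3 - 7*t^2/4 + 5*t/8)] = -96/(64*t^3 - 240*t^2 + 300*t - 125)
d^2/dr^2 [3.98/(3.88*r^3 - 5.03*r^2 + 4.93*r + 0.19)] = ((40.0388 - 92.6544*r)*(3.88*r^3 - 5.03*r^2 + 4.93*r + 0.19) + 3.98*(11.64*r^2 - 10.06*r + 4.93)*(23.28*r^2 - 20.12*r + 9.86))/(3.88*r^3 - 5.03*r^2 + 4.93*r + 0.19)^3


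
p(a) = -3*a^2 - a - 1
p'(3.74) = -23.44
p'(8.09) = -49.54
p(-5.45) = -84.66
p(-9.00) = -235.00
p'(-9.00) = 53.00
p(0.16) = -1.24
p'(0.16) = -1.96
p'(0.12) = -1.72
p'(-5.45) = 31.70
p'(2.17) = -14.02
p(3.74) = -46.70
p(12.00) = -445.00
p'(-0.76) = 3.56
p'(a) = -6*a - 1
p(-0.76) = -1.97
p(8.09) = -205.43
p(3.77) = -47.41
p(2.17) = -17.30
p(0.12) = -1.16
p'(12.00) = -73.00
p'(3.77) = -23.62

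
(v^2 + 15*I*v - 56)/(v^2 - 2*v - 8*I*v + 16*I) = (v^2 + 15*I*v - 56)/(v^2 - 2*v - 8*I*v + 16*I)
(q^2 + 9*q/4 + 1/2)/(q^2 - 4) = (q + 1/4)/(q - 2)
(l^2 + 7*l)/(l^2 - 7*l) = (l + 7)/(l - 7)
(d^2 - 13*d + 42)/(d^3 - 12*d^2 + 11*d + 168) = (d - 6)/(d^2 - 5*d - 24)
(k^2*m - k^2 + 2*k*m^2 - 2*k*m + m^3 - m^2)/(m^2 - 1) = (k^2 + 2*k*m + m^2)/(m + 1)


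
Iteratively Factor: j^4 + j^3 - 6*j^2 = (j)*(j^3 + j^2 - 6*j) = j*(j + 3)*(j^2 - 2*j) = j*(j - 2)*(j + 3)*(j)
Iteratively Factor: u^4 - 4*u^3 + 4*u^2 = (u)*(u^3 - 4*u^2 + 4*u) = u*(u - 2)*(u^2 - 2*u) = u^2*(u - 2)*(u - 2)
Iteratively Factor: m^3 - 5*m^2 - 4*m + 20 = (m - 5)*(m^2 - 4) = (m - 5)*(m - 2)*(m + 2)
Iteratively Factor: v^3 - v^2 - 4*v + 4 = (v - 2)*(v^2 + v - 2) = (v - 2)*(v + 2)*(v - 1)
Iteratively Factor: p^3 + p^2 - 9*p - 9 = (p - 3)*(p^2 + 4*p + 3) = (p - 3)*(p + 3)*(p + 1)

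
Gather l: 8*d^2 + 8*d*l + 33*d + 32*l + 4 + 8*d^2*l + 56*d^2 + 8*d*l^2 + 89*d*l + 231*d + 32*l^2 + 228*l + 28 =64*d^2 + 264*d + l^2*(8*d + 32) + l*(8*d^2 + 97*d + 260) + 32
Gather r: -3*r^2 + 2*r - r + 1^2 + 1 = -3*r^2 + r + 2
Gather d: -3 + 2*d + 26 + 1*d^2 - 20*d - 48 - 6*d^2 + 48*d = -5*d^2 + 30*d - 25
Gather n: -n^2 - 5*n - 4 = -n^2 - 5*n - 4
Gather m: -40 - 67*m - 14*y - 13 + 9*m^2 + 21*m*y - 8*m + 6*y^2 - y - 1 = 9*m^2 + m*(21*y - 75) + 6*y^2 - 15*y - 54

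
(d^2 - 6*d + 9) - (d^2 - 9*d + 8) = 3*d + 1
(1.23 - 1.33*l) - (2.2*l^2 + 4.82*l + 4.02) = -2.2*l^2 - 6.15*l - 2.79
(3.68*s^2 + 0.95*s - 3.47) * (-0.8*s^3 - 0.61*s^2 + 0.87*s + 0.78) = -2.944*s^5 - 3.0048*s^4 + 5.3981*s^3 + 5.8136*s^2 - 2.2779*s - 2.7066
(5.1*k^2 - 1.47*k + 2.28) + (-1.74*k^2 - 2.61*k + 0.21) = 3.36*k^2 - 4.08*k + 2.49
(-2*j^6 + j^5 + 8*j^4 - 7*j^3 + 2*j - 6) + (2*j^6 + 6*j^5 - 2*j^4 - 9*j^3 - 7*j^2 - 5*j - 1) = 7*j^5 + 6*j^4 - 16*j^3 - 7*j^2 - 3*j - 7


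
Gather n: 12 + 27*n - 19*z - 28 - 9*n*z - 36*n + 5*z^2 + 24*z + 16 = n*(-9*z - 9) + 5*z^2 + 5*z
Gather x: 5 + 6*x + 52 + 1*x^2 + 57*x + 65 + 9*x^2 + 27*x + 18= 10*x^2 + 90*x + 140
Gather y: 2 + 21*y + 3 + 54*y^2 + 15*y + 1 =54*y^2 + 36*y + 6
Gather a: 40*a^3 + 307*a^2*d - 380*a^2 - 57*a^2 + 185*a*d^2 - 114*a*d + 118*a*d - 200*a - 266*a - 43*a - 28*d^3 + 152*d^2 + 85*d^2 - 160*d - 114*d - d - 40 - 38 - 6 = 40*a^3 + a^2*(307*d - 437) + a*(185*d^2 + 4*d - 509) - 28*d^3 + 237*d^2 - 275*d - 84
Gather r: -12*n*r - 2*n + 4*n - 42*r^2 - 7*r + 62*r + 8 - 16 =2*n - 42*r^2 + r*(55 - 12*n) - 8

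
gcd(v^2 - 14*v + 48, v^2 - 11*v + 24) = v - 8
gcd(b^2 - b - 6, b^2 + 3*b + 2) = b + 2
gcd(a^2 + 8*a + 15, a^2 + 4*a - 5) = a + 5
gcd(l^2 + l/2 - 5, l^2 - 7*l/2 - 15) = l + 5/2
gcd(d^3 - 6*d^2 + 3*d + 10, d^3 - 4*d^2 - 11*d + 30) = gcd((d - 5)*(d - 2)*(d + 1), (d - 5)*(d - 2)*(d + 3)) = d^2 - 7*d + 10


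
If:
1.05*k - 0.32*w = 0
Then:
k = 0.304761904761905*w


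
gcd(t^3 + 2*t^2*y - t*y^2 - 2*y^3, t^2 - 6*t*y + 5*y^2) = -t + y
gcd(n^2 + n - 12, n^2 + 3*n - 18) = n - 3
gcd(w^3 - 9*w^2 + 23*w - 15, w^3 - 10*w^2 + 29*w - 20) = w^2 - 6*w + 5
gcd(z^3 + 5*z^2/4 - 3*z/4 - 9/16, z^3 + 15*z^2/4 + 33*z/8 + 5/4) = z + 1/2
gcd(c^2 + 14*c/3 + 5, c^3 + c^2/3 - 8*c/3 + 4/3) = 1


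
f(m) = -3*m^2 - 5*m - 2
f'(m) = -6*m - 5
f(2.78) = -39.09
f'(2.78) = -21.68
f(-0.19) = -1.16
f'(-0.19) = -3.86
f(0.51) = -5.33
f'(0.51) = -8.06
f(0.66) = -6.61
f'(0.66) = -8.96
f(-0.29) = -0.80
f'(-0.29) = -3.26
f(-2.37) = -7.00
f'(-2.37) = 9.22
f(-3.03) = -14.39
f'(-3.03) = 13.18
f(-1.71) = -2.22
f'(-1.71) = 5.26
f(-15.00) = -602.00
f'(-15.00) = 85.00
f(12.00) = -494.00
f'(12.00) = -77.00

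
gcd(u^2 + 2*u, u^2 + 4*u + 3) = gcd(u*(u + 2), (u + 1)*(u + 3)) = 1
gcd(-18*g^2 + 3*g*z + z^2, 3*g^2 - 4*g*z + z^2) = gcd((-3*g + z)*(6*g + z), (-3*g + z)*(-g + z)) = -3*g + z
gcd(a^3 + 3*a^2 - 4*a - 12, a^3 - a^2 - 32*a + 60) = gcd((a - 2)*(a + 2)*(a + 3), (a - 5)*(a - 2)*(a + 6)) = a - 2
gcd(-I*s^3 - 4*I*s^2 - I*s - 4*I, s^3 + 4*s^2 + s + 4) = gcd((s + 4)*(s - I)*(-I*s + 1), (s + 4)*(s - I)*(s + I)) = s^3 + 4*s^2 + s + 4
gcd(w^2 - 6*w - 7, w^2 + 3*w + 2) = w + 1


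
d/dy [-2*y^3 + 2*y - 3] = 2 - 6*y^2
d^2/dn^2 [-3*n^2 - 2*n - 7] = -6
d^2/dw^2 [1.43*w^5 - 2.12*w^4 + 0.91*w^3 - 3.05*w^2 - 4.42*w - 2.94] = 28.6*w^3 - 25.44*w^2 + 5.46*w - 6.1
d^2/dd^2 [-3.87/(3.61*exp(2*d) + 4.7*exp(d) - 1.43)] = (-3.87*(7.22*exp(d) + 4.7)*(14.44*exp(d) + 9.4)*exp(d) + (55.8828*exp(d) + 18.189)*(3.61*exp(2*d) + 4.7*exp(d) - 1.43))*exp(d)/(3.61*exp(2*d) + 4.7*exp(d) - 1.43)^3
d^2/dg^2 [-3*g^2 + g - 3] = -6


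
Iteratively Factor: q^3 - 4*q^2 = (q)*(q^2 - 4*q) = q^2*(q - 4)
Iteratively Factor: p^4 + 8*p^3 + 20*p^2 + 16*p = (p)*(p^3 + 8*p^2 + 20*p + 16) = p*(p + 2)*(p^2 + 6*p + 8) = p*(p + 2)*(p + 4)*(p + 2)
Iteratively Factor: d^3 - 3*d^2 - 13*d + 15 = (d - 5)*(d^2 + 2*d - 3) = (d - 5)*(d - 1)*(d + 3)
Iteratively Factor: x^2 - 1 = (x - 1)*(x + 1)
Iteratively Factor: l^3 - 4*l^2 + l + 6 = (l - 2)*(l^2 - 2*l - 3) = (l - 3)*(l - 2)*(l + 1)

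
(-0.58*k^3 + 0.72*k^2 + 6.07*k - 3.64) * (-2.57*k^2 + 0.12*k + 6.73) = 1.4906*k^5 - 1.92*k^4 - 19.4169*k^3 + 14.9288*k^2 + 40.4143*k - 24.4972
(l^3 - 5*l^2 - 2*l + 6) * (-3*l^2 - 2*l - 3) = -3*l^5 + 13*l^4 + 13*l^3 + l^2 - 6*l - 18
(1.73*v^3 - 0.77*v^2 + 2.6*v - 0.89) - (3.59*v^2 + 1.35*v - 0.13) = 1.73*v^3 - 4.36*v^2 + 1.25*v - 0.76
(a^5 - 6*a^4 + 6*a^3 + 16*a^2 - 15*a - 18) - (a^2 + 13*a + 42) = a^5 - 6*a^4 + 6*a^3 + 15*a^2 - 28*a - 60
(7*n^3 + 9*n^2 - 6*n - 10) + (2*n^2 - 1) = 7*n^3 + 11*n^2 - 6*n - 11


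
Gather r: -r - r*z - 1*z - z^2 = r*(-z - 1) - z^2 - z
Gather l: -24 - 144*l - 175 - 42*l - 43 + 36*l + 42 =-150*l - 200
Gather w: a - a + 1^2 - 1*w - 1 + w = 0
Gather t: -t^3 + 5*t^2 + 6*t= -t^3 + 5*t^2 + 6*t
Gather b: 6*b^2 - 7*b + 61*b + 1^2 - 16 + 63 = 6*b^2 + 54*b + 48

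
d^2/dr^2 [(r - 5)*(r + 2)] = 2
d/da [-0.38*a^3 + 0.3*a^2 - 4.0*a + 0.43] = -1.14*a^2 + 0.6*a - 4.0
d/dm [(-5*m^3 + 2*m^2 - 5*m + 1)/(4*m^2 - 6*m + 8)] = (-10*m^4 + 30*m^3 - 56*m^2 + 12*m - 17)/(2*(4*m^4 - 12*m^3 + 25*m^2 - 24*m + 16))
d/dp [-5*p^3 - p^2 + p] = -15*p^2 - 2*p + 1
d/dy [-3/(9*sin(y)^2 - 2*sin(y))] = 6*(9/tan(y) - cos(y)/sin(y)^2)/(9*sin(y) - 2)^2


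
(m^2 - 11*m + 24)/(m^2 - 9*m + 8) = (m - 3)/(m - 1)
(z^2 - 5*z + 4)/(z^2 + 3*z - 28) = (z - 1)/(z + 7)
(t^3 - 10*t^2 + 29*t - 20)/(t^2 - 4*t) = t - 6 + 5/t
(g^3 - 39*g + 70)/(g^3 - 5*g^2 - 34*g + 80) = (g^2 + 2*g - 35)/(g^2 - 3*g - 40)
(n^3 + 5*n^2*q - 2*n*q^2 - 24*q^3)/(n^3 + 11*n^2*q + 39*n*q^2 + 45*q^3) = (n^2 + 2*n*q - 8*q^2)/(n^2 + 8*n*q + 15*q^2)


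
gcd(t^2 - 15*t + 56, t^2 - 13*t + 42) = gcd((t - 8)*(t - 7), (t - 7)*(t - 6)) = t - 7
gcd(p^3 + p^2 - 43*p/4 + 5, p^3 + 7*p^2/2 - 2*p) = p^2 + 7*p/2 - 2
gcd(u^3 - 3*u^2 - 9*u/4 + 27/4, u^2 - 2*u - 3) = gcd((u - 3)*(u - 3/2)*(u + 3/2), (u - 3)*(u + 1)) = u - 3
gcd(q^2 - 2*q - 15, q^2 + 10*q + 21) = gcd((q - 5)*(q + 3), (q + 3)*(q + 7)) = q + 3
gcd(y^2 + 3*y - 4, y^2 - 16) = y + 4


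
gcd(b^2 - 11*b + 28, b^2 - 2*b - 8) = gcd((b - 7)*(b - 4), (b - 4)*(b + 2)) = b - 4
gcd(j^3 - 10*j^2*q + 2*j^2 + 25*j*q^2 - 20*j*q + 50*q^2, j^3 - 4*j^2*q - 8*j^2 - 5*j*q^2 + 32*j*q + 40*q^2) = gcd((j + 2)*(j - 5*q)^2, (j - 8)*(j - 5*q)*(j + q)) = -j + 5*q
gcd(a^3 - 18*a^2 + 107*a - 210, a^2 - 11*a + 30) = a^2 - 11*a + 30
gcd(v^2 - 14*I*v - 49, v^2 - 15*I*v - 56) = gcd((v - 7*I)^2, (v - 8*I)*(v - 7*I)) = v - 7*I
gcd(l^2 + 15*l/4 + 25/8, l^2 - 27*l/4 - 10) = l + 5/4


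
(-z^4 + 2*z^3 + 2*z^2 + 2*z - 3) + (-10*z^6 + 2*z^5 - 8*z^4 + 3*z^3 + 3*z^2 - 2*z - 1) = -10*z^6 + 2*z^5 - 9*z^4 + 5*z^3 + 5*z^2 - 4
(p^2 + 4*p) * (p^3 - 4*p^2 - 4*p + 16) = p^5 - 20*p^3 + 64*p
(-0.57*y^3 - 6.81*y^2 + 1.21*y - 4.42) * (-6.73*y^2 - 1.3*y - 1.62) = 3.8361*y^5 + 46.5723*y^4 + 1.6331*y^3 + 39.2058*y^2 + 3.7858*y + 7.1604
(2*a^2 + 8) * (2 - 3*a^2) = -6*a^4 - 20*a^2 + 16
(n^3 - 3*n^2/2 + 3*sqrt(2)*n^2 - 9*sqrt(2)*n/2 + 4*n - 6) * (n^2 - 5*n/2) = n^5 - 4*n^4 + 3*sqrt(2)*n^4 - 12*sqrt(2)*n^3 + 31*n^3/4 - 16*n^2 + 45*sqrt(2)*n^2/4 + 15*n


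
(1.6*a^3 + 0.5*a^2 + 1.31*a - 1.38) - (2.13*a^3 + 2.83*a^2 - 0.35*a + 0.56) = -0.53*a^3 - 2.33*a^2 + 1.66*a - 1.94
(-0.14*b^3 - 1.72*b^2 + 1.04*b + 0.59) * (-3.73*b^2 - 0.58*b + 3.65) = 0.5222*b^5 + 6.4968*b^4 - 3.3926*b^3 - 9.0819*b^2 + 3.4538*b + 2.1535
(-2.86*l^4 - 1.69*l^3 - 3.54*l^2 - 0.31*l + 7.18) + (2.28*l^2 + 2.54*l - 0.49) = -2.86*l^4 - 1.69*l^3 - 1.26*l^2 + 2.23*l + 6.69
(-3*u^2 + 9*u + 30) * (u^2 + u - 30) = -3*u^4 + 6*u^3 + 129*u^2 - 240*u - 900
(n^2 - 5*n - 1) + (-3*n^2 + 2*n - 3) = -2*n^2 - 3*n - 4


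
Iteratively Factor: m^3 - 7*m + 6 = (m + 3)*(m^2 - 3*m + 2) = (m - 2)*(m + 3)*(m - 1)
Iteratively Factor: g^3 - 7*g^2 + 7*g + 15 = (g - 3)*(g^2 - 4*g - 5) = (g - 3)*(g + 1)*(g - 5)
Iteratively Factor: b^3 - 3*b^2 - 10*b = (b + 2)*(b^2 - 5*b) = b*(b + 2)*(b - 5)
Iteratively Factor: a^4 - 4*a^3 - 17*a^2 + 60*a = (a)*(a^3 - 4*a^2 - 17*a + 60) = a*(a - 5)*(a^2 + a - 12) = a*(a - 5)*(a + 4)*(a - 3)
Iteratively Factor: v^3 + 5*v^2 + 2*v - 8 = (v + 4)*(v^2 + v - 2) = (v + 2)*(v + 4)*(v - 1)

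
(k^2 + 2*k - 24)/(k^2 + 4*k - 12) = (k - 4)/(k - 2)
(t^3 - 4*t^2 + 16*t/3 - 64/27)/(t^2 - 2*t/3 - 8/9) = (9*t^2 - 24*t + 16)/(3*(3*t + 2))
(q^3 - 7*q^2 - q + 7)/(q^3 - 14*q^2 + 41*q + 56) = (q - 1)/(q - 8)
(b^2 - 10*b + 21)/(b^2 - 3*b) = (b - 7)/b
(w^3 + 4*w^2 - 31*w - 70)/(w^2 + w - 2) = (w^2 + 2*w - 35)/(w - 1)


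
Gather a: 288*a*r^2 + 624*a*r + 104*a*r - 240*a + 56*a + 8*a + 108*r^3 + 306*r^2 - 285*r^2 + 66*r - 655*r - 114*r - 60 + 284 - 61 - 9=a*(288*r^2 + 728*r - 176) + 108*r^3 + 21*r^2 - 703*r + 154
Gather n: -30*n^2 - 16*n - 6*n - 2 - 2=-30*n^2 - 22*n - 4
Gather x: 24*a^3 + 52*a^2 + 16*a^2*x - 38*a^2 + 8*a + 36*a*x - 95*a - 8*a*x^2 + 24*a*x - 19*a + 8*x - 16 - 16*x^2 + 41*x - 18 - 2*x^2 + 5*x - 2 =24*a^3 + 14*a^2 - 106*a + x^2*(-8*a - 18) + x*(16*a^2 + 60*a + 54) - 36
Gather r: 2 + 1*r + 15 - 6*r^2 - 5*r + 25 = -6*r^2 - 4*r + 42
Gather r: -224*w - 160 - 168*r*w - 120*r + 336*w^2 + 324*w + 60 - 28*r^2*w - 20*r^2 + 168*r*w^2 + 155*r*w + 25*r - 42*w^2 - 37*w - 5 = r^2*(-28*w - 20) + r*(168*w^2 - 13*w - 95) + 294*w^2 + 63*w - 105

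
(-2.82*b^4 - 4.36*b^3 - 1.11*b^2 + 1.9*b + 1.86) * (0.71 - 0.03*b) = 0.0846*b^5 - 1.8714*b^4 - 3.0623*b^3 - 0.8451*b^2 + 1.2932*b + 1.3206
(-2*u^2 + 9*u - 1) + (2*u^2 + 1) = 9*u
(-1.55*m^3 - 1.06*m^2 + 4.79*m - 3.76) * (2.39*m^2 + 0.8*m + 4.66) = -3.7045*m^5 - 3.7734*m^4 + 3.3771*m^3 - 10.094*m^2 + 19.3134*m - 17.5216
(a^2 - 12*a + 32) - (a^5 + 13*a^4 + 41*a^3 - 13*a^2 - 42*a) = -a^5 - 13*a^4 - 41*a^3 + 14*a^2 + 30*a + 32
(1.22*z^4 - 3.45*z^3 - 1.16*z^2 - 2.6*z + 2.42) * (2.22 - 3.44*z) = -4.1968*z^5 + 14.5764*z^4 - 3.6686*z^3 + 6.3688*z^2 - 14.0968*z + 5.3724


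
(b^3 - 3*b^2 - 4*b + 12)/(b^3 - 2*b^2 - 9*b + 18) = (b + 2)/(b + 3)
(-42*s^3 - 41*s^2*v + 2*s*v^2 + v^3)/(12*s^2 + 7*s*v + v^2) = (-42*s^3 - 41*s^2*v + 2*s*v^2 + v^3)/(12*s^2 + 7*s*v + v^2)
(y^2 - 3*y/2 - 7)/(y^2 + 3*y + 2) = (y - 7/2)/(y + 1)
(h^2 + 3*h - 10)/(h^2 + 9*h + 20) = (h - 2)/(h + 4)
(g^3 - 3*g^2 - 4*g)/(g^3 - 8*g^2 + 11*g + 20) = g/(g - 5)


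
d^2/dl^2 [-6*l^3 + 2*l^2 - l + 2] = 4 - 36*l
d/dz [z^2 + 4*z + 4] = 2*z + 4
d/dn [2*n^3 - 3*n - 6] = 6*n^2 - 3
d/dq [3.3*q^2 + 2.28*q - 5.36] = 6.6*q + 2.28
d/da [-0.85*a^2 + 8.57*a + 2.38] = 8.57 - 1.7*a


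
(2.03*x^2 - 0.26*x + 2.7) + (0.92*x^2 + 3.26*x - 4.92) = 2.95*x^2 + 3.0*x - 2.22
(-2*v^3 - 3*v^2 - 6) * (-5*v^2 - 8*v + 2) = 10*v^5 + 31*v^4 + 20*v^3 + 24*v^2 + 48*v - 12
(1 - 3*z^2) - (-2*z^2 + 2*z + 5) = -z^2 - 2*z - 4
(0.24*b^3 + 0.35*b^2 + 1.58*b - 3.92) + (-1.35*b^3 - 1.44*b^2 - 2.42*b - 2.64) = -1.11*b^3 - 1.09*b^2 - 0.84*b - 6.56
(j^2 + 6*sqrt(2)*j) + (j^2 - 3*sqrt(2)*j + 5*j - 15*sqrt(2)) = 2*j^2 + 3*sqrt(2)*j + 5*j - 15*sqrt(2)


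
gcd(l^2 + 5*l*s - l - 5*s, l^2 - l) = l - 1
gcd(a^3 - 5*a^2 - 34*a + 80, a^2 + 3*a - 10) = a^2 + 3*a - 10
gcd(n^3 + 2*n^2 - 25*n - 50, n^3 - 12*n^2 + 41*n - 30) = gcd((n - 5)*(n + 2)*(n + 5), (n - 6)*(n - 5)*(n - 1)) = n - 5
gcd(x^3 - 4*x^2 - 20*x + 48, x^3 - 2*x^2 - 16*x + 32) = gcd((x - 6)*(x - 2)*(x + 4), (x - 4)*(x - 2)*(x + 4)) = x^2 + 2*x - 8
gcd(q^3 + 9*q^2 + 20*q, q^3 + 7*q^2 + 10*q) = q^2 + 5*q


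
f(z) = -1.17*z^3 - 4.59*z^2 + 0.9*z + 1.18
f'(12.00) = -614.70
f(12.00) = -2670.74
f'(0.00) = 0.90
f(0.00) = 1.18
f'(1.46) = -19.98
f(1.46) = -10.93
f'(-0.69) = 5.56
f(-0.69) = -1.24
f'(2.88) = -54.65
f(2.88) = -62.25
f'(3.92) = -89.02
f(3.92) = -136.30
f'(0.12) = -0.25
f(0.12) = 1.22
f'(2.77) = -51.46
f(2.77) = -56.41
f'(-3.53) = -10.43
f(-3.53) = -7.73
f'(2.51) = -44.26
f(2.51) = -43.98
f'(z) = -3.51*z^2 - 9.18*z + 0.9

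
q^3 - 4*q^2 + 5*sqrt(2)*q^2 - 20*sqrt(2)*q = q*(q - 4)*(q + 5*sqrt(2))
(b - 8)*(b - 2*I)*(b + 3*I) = b^3 - 8*b^2 + I*b^2 + 6*b - 8*I*b - 48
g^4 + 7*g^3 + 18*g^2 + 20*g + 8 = (g + 1)*(g + 2)^3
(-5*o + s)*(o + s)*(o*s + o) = -5*o^3*s - 5*o^3 - 4*o^2*s^2 - 4*o^2*s + o*s^3 + o*s^2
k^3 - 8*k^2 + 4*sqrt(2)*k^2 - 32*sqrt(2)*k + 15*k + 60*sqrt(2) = (k - 5)*(k - 3)*(k + 4*sqrt(2))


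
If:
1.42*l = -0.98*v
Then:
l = -0.690140845070423*v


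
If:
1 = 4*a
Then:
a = 1/4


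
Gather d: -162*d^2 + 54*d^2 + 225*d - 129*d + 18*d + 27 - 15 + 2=-108*d^2 + 114*d + 14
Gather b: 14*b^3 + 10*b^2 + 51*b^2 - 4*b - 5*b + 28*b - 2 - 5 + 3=14*b^3 + 61*b^2 + 19*b - 4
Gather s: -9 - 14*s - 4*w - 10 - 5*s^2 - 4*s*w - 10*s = -5*s^2 + s*(-4*w - 24) - 4*w - 19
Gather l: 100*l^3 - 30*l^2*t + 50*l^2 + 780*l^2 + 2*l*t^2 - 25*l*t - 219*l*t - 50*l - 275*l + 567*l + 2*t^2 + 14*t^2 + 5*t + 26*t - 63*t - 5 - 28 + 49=100*l^3 + l^2*(830 - 30*t) + l*(2*t^2 - 244*t + 242) + 16*t^2 - 32*t + 16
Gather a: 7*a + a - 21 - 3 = 8*a - 24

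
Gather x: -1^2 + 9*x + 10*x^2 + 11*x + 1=10*x^2 + 20*x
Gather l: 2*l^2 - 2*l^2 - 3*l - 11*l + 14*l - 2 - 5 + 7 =0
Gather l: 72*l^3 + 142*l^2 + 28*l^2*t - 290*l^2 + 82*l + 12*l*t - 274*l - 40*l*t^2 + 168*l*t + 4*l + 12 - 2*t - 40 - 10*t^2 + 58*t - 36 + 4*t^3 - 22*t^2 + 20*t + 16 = 72*l^3 + l^2*(28*t - 148) + l*(-40*t^2 + 180*t - 188) + 4*t^3 - 32*t^2 + 76*t - 48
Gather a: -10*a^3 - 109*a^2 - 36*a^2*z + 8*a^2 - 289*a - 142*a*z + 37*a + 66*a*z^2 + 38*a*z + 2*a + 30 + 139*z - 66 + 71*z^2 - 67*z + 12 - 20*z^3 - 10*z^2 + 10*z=-10*a^3 + a^2*(-36*z - 101) + a*(66*z^2 - 104*z - 250) - 20*z^3 + 61*z^2 + 82*z - 24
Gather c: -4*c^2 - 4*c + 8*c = -4*c^2 + 4*c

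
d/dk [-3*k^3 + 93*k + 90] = 93 - 9*k^2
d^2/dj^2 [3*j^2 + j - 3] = 6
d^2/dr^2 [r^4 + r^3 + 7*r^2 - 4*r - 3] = 12*r^2 + 6*r + 14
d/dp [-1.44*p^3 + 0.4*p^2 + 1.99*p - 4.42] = -4.32*p^2 + 0.8*p + 1.99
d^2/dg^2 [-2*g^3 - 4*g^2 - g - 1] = -12*g - 8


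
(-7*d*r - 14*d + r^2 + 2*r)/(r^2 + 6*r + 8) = (-7*d + r)/(r + 4)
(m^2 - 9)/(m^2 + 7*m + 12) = (m - 3)/(m + 4)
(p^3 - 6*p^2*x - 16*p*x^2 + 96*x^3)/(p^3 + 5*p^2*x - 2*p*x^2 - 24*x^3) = (-p^2 + 10*p*x - 24*x^2)/(-p^2 - p*x + 6*x^2)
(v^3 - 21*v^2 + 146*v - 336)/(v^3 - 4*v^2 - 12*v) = (v^2 - 15*v + 56)/(v*(v + 2))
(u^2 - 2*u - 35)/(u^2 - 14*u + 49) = (u + 5)/(u - 7)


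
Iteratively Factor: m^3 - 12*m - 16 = (m + 2)*(m^2 - 2*m - 8) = (m - 4)*(m + 2)*(m + 2)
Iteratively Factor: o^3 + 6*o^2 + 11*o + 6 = (o + 3)*(o^2 + 3*o + 2) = (o + 1)*(o + 3)*(o + 2)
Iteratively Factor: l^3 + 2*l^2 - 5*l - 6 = (l - 2)*(l^2 + 4*l + 3) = (l - 2)*(l + 1)*(l + 3)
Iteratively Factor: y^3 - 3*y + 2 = (y + 2)*(y^2 - 2*y + 1) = (y - 1)*(y + 2)*(y - 1)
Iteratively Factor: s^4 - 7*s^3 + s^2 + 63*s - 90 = (s - 2)*(s^3 - 5*s^2 - 9*s + 45) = (s - 5)*(s - 2)*(s^2 - 9) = (s - 5)*(s - 2)*(s + 3)*(s - 3)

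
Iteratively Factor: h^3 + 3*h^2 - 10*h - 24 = (h - 3)*(h^2 + 6*h + 8) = (h - 3)*(h + 4)*(h + 2)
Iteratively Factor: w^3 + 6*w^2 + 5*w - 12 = (w + 3)*(w^2 + 3*w - 4) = (w + 3)*(w + 4)*(w - 1)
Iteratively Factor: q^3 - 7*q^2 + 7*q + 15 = (q - 3)*(q^2 - 4*q - 5) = (q - 5)*(q - 3)*(q + 1)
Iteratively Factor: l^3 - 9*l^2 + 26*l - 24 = (l - 4)*(l^2 - 5*l + 6) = (l - 4)*(l - 3)*(l - 2)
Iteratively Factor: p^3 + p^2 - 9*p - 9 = (p + 1)*(p^2 - 9) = (p + 1)*(p + 3)*(p - 3)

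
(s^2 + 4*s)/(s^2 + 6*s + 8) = s/(s + 2)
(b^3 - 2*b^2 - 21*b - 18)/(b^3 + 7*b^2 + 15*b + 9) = (b - 6)/(b + 3)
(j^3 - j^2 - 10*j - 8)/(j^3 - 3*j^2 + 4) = (j^2 - 2*j - 8)/(j^2 - 4*j + 4)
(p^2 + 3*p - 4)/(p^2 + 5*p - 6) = (p + 4)/(p + 6)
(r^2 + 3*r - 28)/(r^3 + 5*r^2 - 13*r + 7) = (r - 4)/(r^2 - 2*r + 1)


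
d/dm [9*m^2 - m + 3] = 18*m - 1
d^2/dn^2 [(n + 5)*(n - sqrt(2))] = 2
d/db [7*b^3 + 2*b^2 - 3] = b*(21*b + 4)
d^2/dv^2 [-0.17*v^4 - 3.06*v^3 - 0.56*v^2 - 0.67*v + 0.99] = -2.04*v^2 - 18.36*v - 1.12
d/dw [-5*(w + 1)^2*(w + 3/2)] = 5*(-3*w - 4)*(w + 1)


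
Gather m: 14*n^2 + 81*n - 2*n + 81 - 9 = 14*n^2 + 79*n + 72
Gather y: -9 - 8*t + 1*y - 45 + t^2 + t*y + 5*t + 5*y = t^2 - 3*t + y*(t + 6) - 54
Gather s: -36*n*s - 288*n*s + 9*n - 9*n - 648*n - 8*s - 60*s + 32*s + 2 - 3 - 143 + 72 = -648*n + s*(-324*n - 36) - 72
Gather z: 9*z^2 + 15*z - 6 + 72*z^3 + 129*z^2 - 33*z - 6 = 72*z^3 + 138*z^2 - 18*z - 12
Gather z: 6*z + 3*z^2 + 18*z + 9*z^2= 12*z^2 + 24*z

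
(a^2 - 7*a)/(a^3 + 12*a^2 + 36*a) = (a - 7)/(a^2 + 12*a + 36)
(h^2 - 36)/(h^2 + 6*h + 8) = (h^2 - 36)/(h^2 + 6*h + 8)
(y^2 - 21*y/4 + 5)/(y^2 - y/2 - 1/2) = (-4*y^2 + 21*y - 20)/(2*(-2*y^2 + y + 1))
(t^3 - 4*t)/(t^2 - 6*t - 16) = t*(t - 2)/(t - 8)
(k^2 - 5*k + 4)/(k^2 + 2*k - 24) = (k - 1)/(k + 6)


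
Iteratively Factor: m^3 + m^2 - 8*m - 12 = (m - 3)*(m^2 + 4*m + 4) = (m - 3)*(m + 2)*(m + 2)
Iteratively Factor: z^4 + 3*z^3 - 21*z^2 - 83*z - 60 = (z + 4)*(z^3 - z^2 - 17*z - 15) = (z - 5)*(z + 4)*(z^2 + 4*z + 3) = (z - 5)*(z + 3)*(z + 4)*(z + 1)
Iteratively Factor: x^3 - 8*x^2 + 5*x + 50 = (x + 2)*(x^2 - 10*x + 25) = (x - 5)*(x + 2)*(x - 5)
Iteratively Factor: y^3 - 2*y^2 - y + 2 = (y - 2)*(y^2 - 1) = (y - 2)*(y + 1)*(y - 1)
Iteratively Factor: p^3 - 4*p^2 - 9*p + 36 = (p - 3)*(p^2 - p - 12) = (p - 3)*(p + 3)*(p - 4)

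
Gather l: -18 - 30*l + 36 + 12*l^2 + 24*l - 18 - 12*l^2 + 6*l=0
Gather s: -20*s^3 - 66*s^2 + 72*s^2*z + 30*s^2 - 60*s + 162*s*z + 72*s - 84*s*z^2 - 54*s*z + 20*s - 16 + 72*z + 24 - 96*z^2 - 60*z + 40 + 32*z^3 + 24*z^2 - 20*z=-20*s^3 + s^2*(72*z - 36) + s*(-84*z^2 + 108*z + 32) + 32*z^3 - 72*z^2 - 8*z + 48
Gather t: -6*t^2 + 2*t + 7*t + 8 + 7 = -6*t^2 + 9*t + 15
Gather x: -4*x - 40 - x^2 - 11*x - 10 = -x^2 - 15*x - 50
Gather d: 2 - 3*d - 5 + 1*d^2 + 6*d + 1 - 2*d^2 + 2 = -d^2 + 3*d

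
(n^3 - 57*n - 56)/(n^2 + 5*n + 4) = (n^2 - n - 56)/(n + 4)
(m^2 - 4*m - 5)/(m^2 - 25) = (m + 1)/(m + 5)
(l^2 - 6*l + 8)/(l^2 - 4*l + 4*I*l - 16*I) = (l - 2)/(l + 4*I)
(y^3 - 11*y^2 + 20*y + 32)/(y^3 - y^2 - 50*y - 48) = (y - 4)/(y + 6)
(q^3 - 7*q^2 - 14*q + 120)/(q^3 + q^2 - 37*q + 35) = (q^2 - 2*q - 24)/(q^2 + 6*q - 7)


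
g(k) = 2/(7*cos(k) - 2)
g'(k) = 14*sin(k)/(7*cos(k) - 2)^2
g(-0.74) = 0.63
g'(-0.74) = -0.94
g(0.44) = 0.46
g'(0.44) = 0.32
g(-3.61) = -0.24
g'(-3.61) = 0.09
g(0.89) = 0.83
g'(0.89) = 1.88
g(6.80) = 0.49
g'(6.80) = 0.41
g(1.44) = -1.84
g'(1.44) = 11.75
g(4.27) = -0.40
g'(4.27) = -0.51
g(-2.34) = -0.29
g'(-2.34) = -0.21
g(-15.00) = -0.27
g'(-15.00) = -0.17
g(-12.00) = 0.51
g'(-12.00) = 0.49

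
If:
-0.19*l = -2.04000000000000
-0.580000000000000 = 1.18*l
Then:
No Solution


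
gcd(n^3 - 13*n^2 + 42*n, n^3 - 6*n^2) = n^2 - 6*n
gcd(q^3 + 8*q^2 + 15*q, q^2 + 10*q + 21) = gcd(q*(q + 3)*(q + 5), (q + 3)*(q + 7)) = q + 3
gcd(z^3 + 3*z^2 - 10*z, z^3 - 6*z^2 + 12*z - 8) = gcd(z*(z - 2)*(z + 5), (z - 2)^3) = z - 2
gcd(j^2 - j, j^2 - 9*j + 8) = j - 1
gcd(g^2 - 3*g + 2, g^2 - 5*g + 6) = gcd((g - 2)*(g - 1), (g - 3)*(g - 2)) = g - 2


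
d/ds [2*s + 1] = 2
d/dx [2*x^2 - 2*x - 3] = 4*x - 2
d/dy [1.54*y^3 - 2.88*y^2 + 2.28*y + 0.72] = 4.62*y^2 - 5.76*y + 2.28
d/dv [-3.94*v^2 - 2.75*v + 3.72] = -7.88*v - 2.75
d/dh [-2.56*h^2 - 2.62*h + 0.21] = -5.12*h - 2.62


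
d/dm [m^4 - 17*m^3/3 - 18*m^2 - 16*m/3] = 4*m^3 - 17*m^2 - 36*m - 16/3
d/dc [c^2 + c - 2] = 2*c + 1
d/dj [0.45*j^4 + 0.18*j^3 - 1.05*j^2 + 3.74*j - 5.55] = 1.8*j^3 + 0.54*j^2 - 2.1*j + 3.74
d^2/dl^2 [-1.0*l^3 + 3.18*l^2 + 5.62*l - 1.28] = 6.36 - 6.0*l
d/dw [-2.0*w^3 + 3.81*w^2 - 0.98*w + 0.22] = -6.0*w^2 + 7.62*w - 0.98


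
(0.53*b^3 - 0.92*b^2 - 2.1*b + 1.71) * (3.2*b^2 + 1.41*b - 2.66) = 1.696*b^5 - 2.1967*b^4 - 9.427*b^3 + 4.9582*b^2 + 7.9971*b - 4.5486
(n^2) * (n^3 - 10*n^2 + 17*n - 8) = n^5 - 10*n^4 + 17*n^3 - 8*n^2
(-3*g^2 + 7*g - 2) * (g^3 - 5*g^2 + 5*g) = -3*g^5 + 22*g^4 - 52*g^3 + 45*g^2 - 10*g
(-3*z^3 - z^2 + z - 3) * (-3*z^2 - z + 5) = 9*z^5 + 6*z^4 - 17*z^3 + 3*z^2 + 8*z - 15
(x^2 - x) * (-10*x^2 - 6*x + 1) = -10*x^4 + 4*x^3 + 7*x^2 - x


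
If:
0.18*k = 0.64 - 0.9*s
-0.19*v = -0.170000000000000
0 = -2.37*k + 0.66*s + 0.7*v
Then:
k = 0.44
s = 0.62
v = 0.89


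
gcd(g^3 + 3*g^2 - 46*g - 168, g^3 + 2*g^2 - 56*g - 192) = g^2 + 10*g + 24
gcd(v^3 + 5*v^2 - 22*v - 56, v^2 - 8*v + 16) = v - 4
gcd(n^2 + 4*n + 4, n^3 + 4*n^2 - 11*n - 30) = n + 2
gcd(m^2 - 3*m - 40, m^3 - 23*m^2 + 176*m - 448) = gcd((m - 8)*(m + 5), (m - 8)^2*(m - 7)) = m - 8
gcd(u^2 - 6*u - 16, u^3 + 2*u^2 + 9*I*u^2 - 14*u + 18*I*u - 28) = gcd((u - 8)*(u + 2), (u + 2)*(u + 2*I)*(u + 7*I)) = u + 2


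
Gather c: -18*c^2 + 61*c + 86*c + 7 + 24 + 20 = -18*c^2 + 147*c + 51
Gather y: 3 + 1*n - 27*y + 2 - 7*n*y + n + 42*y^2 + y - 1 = 2*n + 42*y^2 + y*(-7*n - 26) + 4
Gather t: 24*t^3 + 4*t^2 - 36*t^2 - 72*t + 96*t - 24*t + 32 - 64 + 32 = 24*t^3 - 32*t^2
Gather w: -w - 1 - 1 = -w - 2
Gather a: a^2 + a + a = a^2 + 2*a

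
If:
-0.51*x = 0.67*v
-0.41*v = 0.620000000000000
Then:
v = -1.51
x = 1.99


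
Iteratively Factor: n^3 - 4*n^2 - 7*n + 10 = (n - 1)*(n^2 - 3*n - 10) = (n - 5)*(n - 1)*(n + 2)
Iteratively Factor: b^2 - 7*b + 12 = (b - 3)*(b - 4)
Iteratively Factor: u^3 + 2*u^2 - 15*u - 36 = (u - 4)*(u^2 + 6*u + 9) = (u - 4)*(u + 3)*(u + 3)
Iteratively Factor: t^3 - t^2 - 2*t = (t + 1)*(t^2 - 2*t) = t*(t + 1)*(t - 2)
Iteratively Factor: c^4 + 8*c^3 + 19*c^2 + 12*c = (c)*(c^3 + 8*c^2 + 19*c + 12) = c*(c + 3)*(c^2 + 5*c + 4) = c*(c + 1)*(c + 3)*(c + 4)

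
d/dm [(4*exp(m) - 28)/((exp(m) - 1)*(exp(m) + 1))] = 4*(-exp(2*m) + 14*exp(m) - 1)*exp(m)/(exp(4*m) - 2*exp(2*m) + 1)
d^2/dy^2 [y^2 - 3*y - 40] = 2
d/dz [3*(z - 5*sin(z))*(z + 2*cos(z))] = -3*(z - 5*sin(z))*(2*sin(z) - 1) - 3*(z + 2*cos(z))*(5*cos(z) - 1)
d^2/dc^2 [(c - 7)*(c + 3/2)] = 2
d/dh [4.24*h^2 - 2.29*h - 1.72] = 8.48*h - 2.29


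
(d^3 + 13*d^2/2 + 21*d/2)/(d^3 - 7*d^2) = (2*d^2 + 13*d + 21)/(2*d*(d - 7))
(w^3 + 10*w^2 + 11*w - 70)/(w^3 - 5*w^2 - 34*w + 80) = (w + 7)/(w - 8)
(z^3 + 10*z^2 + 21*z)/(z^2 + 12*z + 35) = z*(z + 3)/(z + 5)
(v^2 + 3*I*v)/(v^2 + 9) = v/(v - 3*I)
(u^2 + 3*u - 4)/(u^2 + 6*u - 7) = (u + 4)/(u + 7)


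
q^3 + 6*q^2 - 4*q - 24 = (q - 2)*(q + 2)*(q + 6)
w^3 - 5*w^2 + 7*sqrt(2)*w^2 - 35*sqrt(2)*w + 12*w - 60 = (w - 5)*(w + sqrt(2))*(w + 6*sqrt(2))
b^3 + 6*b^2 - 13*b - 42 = (b - 3)*(b + 2)*(b + 7)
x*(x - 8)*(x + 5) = x^3 - 3*x^2 - 40*x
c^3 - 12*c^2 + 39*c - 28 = (c - 7)*(c - 4)*(c - 1)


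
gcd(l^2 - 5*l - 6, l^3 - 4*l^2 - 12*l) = l - 6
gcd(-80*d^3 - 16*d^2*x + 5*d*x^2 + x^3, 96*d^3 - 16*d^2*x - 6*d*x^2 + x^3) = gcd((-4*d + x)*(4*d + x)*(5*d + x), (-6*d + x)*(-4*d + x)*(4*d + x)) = -16*d^2 + x^2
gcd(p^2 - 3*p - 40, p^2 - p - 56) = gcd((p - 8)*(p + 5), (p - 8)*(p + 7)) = p - 8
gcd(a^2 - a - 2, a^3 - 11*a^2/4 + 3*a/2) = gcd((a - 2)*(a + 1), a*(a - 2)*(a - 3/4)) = a - 2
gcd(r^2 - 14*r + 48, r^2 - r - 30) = r - 6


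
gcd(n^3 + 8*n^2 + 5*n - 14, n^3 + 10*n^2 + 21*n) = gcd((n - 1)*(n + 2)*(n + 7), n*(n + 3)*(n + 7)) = n + 7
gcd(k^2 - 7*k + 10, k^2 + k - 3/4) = 1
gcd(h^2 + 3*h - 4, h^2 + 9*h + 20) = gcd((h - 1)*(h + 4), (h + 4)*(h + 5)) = h + 4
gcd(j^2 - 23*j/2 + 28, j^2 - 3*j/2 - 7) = j - 7/2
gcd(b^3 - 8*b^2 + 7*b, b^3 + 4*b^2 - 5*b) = b^2 - b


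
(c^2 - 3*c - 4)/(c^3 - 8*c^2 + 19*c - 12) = (c + 1)/(c^2 - 4*c + 3)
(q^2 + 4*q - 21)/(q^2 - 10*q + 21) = (q + 7)/(q - 7)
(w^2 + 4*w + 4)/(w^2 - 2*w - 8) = (w + 2)/(w - 4)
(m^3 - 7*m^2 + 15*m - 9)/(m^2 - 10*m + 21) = (m^2 - 4*m + 3)/(m - 7)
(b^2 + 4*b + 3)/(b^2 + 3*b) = (b + 1)/b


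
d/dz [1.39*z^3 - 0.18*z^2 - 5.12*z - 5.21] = 4.17*z^2 - 0.36*z - 5.12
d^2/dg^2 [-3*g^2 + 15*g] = -6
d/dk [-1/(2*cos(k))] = -sin(k)/(2*cos(k)^2)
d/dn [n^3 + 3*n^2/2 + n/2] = 3*n^2 + 3*n + 1/2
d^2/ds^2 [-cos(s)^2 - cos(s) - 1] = cos(s) + 2*cos(2*s)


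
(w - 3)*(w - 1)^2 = w^3 - 5*w^2 + 7*w - 3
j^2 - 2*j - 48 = (j - 8)*(j + 6)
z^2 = z^2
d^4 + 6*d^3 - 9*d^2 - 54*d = d*(d - 3)*(d + 3)*(d + 6)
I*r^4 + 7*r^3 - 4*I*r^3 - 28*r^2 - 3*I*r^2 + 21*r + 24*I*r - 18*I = (r - 3)*(r - 1)*(r - 6*I)*(I*r + 1)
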